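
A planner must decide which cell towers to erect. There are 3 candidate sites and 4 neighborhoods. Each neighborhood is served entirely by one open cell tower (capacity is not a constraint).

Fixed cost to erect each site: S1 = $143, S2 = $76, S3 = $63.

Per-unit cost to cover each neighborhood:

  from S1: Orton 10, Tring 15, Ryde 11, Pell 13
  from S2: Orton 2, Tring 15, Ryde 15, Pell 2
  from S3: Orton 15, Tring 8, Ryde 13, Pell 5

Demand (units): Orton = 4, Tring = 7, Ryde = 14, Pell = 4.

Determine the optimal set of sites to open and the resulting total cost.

Open S3 only; minimum total cost 381.

For any fixed open set, each neighborhood goes to its cheapest open site; total = fixed + service.
{S3}: Orton→S3 15·4=60, Tring→S3 8·7=56, Ryde→S3 13·14=182, Pell→S3 5·4=20. Service 318; fixed 63; total 381.
{S2, S3}: Orton→S2 2·4=8, Tring→S3 8·7=56, Ryde→S3 13·14=182, Pell→S2 2·4=8. Service 254; fixed 139; total 393.
{S2}: service 331 + fixed 76 = 407
{S1, S2, S3}: service 226 + fixed 282 = 508
(All 7 nonempty subsets were checked; S3 only is lowest.)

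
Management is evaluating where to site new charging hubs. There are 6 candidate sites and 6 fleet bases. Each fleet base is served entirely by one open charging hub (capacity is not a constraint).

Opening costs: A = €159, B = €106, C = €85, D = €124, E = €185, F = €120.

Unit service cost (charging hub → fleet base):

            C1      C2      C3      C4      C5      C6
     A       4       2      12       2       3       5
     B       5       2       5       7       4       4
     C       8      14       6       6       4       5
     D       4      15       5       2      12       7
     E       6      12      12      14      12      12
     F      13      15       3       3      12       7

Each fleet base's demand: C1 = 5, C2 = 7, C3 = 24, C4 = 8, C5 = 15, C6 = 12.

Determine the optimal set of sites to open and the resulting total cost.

For any fixed open set, each fleet base goes to its cheapest open site; total = fixed + service.
{B}: C1→B 5·5=25, C2→B 2·7=14, C3→B 5·24=120, C4→B 7·8=56, C5→B 4·15=60, C6→B 4·12=48. Service 323; fixed 106; total 429.
{B, F}: service 243 + fixed 226 = 469
{A, F}: C1→A 4·5=20, C2→A 2·7=14, C3→F 3·24=72, C4→A 2·8=16, C5→A 3·15=45, C6→A 5·12=60. Service 227; fixed 279; total 506.
{A, B, C, D, E, F}: C1→A 4·5=20, C2→A 2·7=14, C3→F 3·24=72, C4→A 2·8=16, C5→A 3·15=45, C6→B 4·12=48. Service 215; fixed 779; total 994.
No other subset beats 429.

Open B only; minimum total cost 429.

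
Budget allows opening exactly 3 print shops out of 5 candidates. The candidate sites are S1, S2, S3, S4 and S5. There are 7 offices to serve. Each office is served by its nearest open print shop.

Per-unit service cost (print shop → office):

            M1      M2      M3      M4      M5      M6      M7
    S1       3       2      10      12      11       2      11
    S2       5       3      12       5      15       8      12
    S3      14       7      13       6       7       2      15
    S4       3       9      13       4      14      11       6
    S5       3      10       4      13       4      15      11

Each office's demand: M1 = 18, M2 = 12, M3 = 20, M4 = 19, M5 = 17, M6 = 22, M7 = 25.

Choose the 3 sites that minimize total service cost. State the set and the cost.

Choose S1, S4 and S5; total service cost 496.

With exactly 3 open, each office uses its cheapest among the chosen.
{S1, S4, S5}: M1→S1 3·18=54, M2→S1 2·12=24, M3→S5 4·20=80, M4→S4 4·19=76, M5→S5 4·17=68, M6→S1 2·22=44, M7→S4 6·25=150. Service cost 496.
{S3, S4, S5}: service cost 556
{S1, S2, S5}: service cost 640
Among all 10 size-3 choices, {S1, S4, S5} is lowest.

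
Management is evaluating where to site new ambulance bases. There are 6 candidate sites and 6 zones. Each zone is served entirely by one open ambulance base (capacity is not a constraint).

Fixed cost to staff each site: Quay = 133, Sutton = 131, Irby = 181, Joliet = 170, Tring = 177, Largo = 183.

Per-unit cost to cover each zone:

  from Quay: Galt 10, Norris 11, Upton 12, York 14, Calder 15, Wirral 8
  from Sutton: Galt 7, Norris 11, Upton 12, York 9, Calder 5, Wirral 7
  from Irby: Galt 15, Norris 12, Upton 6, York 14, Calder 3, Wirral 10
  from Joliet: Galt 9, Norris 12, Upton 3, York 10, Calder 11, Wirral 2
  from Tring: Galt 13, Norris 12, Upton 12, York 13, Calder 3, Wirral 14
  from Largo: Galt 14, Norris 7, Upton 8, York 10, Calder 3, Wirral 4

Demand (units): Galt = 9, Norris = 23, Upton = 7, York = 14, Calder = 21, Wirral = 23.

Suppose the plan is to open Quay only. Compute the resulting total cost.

Total cost: 1255

Each zone is assigned to its cheapest site among the open ones.
{Quay}: Galt→Quay 10·9=90, Norris→Quay 11·23=253, Upton→Quay 12·7=84, York→Quay 14·14=196, Calder→Quay 15·21=315, Wirral→Quay 8·23=184. Service 1122; fixed 133; total 1255.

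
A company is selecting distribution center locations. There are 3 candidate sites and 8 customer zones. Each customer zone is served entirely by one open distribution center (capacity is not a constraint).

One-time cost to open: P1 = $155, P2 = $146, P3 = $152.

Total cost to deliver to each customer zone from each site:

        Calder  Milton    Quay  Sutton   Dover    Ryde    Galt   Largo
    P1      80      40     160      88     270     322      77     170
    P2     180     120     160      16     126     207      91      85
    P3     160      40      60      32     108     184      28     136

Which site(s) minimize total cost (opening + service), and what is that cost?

Open P3 only; minimum total cost 900.

For any fixed open set, each customer zone goes to its cheapest open site; total = fixed + service.
{P3}: Calder→P3 160, Milton→P3 40, Quay→P3 60, Sutton→P3 32, Dover→P3 108, Ryde→P3 184, Galt→P3 28, Largo→P3 136. Service 748; fixed 152; total 900.
{P1, P3}: Calder→P1 80, Milton→P1 40, Quay→P3 60, Sutton→P3 32, Dover→P3 108, Ryde→P3 184, Galt→P3 28, Largo→P3 136. Service 668; fixed 307; total 975.
{P2, P3}: service 681 + fixed 298 = 979
{P1, P2, P3}: Calder→P1 80, Milton→P1 40, Quay→P3 60, Sutton→P2 16, Dover→P3 108, Ryde→P3 184, Galt→P3 28, Largo→P2 85. Service 601; fixed 453; total 1054.
(All 7 nonempty subsets were checked; P3 only is lowest.)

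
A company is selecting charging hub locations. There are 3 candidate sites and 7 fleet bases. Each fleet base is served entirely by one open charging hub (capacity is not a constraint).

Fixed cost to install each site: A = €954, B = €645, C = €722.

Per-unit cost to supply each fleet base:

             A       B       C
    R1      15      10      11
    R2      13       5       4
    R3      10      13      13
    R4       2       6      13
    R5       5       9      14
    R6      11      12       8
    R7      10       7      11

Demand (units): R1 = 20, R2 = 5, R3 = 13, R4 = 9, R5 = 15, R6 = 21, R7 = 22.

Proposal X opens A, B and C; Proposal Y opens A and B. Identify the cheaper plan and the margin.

Proposal Y is cheaper by 654.

Proposal X: {A, B, C}: R1→B 10·20=200, R2→C 4·5=20, R3→A 10·13=130, R4→A 2·9=18, R5→A 5·15=75, R6→C 8·21=168, R7→B 7·22=154. Service 765; fixed 2321; total 3086.
Proposal Y: {A, B}: R1→B 10·20=200, R2→B 5·5=25, R3→A 10·13=130, R4→A 2·9=18, R5→A 5·15=75, R6→A 11·21=231, R7→B 7·22=154. Service 833; fixed 1599; total 2432.
Difference: |3086 − 2432| = 654.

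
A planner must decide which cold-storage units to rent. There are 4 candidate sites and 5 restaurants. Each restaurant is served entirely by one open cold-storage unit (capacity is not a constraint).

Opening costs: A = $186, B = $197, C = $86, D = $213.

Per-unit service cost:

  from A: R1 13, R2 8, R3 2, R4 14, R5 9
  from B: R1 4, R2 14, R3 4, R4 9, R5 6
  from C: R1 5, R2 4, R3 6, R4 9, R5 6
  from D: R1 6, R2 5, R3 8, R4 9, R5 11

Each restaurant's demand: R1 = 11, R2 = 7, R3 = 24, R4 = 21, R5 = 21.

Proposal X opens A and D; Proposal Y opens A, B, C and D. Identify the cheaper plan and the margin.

Proposal X is cheaper by 191.

Proposal X: {A, D}: R1→D 6·11=66, R2→D 5·7=35, R3→A 2·24=48, R4→D 9·21=189, R5→A 9·21=189. Service 527; fixed 399; total 926.
Proposal Y: {A, B, C, D}: R1→B 4·11=44, R2→C 4·7=28, R3→A 2·24=48, R4→B 9·21=189, R5→B 6·21=126. Service 435; fixed 682; total 1117.
Difference: |926 − 1117| = 191.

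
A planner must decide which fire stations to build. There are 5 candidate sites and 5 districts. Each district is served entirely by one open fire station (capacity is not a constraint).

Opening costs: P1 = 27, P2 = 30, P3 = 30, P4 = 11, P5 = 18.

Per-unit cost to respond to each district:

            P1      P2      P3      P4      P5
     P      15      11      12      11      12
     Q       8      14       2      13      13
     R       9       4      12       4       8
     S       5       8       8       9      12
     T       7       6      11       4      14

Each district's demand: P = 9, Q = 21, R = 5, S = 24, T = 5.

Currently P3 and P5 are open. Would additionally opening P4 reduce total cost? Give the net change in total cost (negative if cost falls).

Current service cost with {P3, P5}: 437.
Adding P4: each district re-picks its cheapest; new service cost 373, saving 64.
Extra fixed cost: 11. Net change = 11 − 64 = -53.
(Totals: 485 → 432.)

Yes — net change −53 (cost falls by 53).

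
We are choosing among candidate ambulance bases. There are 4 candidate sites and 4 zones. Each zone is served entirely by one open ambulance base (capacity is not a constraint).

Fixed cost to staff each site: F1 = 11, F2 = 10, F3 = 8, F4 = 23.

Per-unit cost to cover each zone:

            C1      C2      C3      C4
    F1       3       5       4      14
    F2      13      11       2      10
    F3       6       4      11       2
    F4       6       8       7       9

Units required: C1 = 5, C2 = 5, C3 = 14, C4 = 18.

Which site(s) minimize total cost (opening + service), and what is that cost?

Open F1, F2 and F3; minimum total cost 128.

For any fixed open set, each zone goes to its cheapest open site; total = fixed + service.
{F1, F2, F3}: C1→F1 3·5=15, C2→F3 4·5=20, C3→F2 2·14=28, C4→F3 2·18=36. Service 99; fixed 29; total 128.
{F2, F3}: service 114 + fixed 18 = 132
{F1, F3}: service 127 + fixed 19 = 146
{F1, F2, F3, F4}: C1→F1 3·5=15, C2→F3 4·5=20, C3→F2 2·14=28, C4→F3 2·18=36. Service 99; fixed 52; total 151.
(All 15 nonempty subsets were checked; F1, F2 and F3 is lowest.)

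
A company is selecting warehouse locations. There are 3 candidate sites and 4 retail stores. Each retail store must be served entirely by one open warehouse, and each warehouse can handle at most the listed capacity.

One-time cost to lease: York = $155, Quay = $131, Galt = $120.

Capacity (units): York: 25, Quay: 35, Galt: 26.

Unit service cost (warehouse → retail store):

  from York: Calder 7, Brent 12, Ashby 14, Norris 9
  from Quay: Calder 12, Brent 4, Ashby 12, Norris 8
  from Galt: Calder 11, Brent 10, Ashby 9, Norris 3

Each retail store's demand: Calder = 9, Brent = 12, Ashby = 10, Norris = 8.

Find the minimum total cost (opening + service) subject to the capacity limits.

Minimum total cost: 521

Open {Quay, Galt}: Calder→Quay 12·9=108, Brent→Quay 4·12=48, Ashby→Galt 9·10=90, Norris→Galt 3·8=24.
Loads: Quay carries 21/35, Galt carries 18/26. Service 270; fixed 251; total 521.
Next best feasible plan costs 542.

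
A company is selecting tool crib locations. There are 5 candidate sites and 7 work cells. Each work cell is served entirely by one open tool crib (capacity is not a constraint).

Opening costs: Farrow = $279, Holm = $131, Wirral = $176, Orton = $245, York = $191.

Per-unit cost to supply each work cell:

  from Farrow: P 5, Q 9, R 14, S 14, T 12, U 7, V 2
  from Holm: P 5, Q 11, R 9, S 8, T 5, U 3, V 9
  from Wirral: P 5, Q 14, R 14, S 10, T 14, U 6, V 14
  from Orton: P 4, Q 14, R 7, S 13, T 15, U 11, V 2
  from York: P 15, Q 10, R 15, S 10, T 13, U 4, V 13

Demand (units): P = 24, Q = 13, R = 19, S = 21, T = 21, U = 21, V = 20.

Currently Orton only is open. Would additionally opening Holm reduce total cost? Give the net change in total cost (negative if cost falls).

Yes — net change −391 (cost falls by 391).

Current service cost with {Orton}: 1270.
Adding Holm: each work cell re-picks its cheapest; new service cost 748, saving 522.
Extra fixed cost: 131. Net change = 131 − 522 = -391.
(Totals: 1515 → 1124.)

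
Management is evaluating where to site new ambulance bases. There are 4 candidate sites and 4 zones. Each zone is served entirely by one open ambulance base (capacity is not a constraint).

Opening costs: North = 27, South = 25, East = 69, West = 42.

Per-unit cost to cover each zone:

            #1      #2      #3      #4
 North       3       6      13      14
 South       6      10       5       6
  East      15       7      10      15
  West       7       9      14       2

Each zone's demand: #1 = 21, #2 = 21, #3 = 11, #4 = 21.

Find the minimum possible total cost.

Minimum total cost: 380

For any fixed open set, each zone goes to its cheapest open site; total = fixed + service.
{North, South, West}: #1→North 3·21=63, #2→North 6·21=126, #3→South 5·11=55, #4→West 2·21=42. Service 286; fixed 94; total 380.
{North, South}: service 370 + fixed 52 = 422
{North, West}: service 374 + fixed 69 = 443
{North, South, East, West}: service 286 + fixed 163 = 449
(All 15 nonempty subsets were checked; North, South and West is lowest.)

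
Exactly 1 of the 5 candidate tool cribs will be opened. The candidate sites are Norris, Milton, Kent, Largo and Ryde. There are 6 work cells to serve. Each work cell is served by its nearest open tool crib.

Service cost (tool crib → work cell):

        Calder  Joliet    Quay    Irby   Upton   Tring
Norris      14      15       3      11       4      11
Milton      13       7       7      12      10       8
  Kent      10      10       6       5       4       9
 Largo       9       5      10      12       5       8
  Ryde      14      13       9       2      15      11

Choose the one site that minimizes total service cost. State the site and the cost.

With exactly 1 open, each work cell uses its cheapest among the chosen.
{Kent}: Calder→Kent 10, Joliet→Kent 10, Quay→Kent 6, Irby→Kent 5, Upton→Kent 4, Tring→Kent 9. Service cost 44.
{Largo}: service cost 49
{Milton}: service cost 57
Among all 5 size-1 choices, {Kent} is lowest.

Choose Kent only; total service cost 44.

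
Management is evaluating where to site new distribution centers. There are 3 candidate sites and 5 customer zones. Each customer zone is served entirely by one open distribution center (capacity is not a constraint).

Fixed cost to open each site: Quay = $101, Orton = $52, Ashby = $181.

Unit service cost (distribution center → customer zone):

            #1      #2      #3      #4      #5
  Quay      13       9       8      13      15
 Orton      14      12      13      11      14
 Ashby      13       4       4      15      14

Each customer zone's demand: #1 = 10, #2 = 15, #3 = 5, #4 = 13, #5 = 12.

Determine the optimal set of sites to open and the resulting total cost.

Open Orton only; minimum total cost 748.

For any fixed open set, each customer zone goes to its cheapest open site; total = fixed + service.
{Orton}: #1→Orton 14·10=140, #2→Orton 12·15=180, #3→Orton 13·5=65, #4→Orton 11·13=143, #5→Orton 14·12=168. Service 696; fixed 52; total 748.
{Orton, Ashby}: #1→Ashby 13·10=130, #2→Ashby 4·15=60, #3→Ashby 4·5=20, #4→Orton 11·13=143, #5→Orton 14·12=168. Service 521; fixed 233; total 754.
{Ashby}: service 573 + fixed 181 = 754
{Quay, Orton, Ashby}: service 521 + fixed 334 = 855
No other subset beats 748.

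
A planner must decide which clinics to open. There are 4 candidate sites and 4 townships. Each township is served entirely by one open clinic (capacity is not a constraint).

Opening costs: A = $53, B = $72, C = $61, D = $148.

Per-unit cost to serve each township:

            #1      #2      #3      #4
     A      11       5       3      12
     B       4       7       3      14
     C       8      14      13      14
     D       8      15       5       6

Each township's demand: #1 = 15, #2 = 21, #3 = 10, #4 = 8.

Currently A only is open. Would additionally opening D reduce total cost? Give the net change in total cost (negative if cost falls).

Current service cost with {A}: 396.
Adding D: each township re-picks its cheapest; new service cost 303, saving 93.
Extra fixed cost: 148. Net change = 148 − 93 = 55.
(Totals: 449 → 504.)

No — net change +55 (cost rises by 55).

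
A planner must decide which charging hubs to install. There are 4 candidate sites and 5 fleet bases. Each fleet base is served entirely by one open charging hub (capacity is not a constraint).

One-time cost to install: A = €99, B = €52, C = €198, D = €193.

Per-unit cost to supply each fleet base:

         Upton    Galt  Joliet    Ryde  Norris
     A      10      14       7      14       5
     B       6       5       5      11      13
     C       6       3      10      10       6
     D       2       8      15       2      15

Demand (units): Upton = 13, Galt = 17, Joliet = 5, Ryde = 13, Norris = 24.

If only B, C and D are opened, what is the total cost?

Each fleet base is assigned to its cheapest site among the open ones.
{B, C, D}: Upton→D 2·13=26, Galt→C 3·17=51, Joliet→B 5·5=25, Ryde→D 2·13=26, Norris→C 6·24=144. Service 272; fixed 443; total 715.

Total cost: 715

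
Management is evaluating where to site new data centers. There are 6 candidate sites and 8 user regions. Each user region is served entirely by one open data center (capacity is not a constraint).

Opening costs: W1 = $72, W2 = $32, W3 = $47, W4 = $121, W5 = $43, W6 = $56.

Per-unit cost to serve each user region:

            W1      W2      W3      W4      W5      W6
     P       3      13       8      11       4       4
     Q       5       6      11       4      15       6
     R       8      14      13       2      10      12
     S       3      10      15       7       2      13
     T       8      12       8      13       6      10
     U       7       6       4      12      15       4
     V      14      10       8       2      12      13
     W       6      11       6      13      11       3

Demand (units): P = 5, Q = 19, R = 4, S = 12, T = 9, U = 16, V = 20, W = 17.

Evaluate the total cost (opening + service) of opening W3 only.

Total cost: 926

Each user region is assigned to its cheapest site among the open ones.
{W3}: P→W3 8·5=40, Q→W3 11·19=209, R→W3 13·4=52, S→W3 15·12=180, T→W3 8·9=72, U→W3 4·16=64, V→W3 8·20=160, W→W3 6·17=102. Service 879; fixed 47; total 926.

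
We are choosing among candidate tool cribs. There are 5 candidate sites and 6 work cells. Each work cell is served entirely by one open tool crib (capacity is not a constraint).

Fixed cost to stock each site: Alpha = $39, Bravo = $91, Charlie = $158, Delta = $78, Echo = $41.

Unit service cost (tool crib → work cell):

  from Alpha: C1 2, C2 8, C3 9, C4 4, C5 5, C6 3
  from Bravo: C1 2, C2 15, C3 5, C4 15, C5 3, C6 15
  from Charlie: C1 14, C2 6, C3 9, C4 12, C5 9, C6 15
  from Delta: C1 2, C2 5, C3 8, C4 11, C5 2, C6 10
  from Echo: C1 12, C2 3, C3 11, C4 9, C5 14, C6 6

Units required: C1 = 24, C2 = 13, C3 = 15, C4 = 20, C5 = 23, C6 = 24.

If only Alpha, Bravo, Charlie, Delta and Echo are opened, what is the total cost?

Total cost: 767

Each work cell is assigned to its cheapest site among the open ones.
{Alpha, Bravo, Charlie, Delta, Echo}: C1→Alpha 2·24=48, C2→Echo 3·13=39, C3→Bravo 5·15=75, C4→Alpha 4·20=80, C5→Delta 2·23=46, C6→Alpha 3·24=72. Service 360; fixed 407; total 767.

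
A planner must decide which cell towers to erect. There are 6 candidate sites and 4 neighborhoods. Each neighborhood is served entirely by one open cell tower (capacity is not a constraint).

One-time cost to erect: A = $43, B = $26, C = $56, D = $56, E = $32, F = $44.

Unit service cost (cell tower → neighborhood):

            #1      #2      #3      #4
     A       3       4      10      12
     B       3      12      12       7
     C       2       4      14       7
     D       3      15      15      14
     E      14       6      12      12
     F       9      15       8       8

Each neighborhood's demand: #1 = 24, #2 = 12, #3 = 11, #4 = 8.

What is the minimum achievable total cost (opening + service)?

For any fixed open set, each neighborhood goes to its cheapest open site; total = fixed + service.
{C, F}: #1→C 2·24=48, #2→C 4·12=48, #3→F 8·11=88, #4→C 7·8=56. Service 240; fixed 100; total 340.
{A, B}: service 286 + fixed 69 = 355
{A, F}: #1→A 3·24=72, #2→A 4·12=48, #3→F 8·11=88, #4→F 8·8=64. Service 272; fixed 87; total 359.
{A, B, C, D, E, F}: #1→C 2·24=48, #2→A 4·12=48, #3→F 8·11=88, #4→B 7·8=56. Service 240; fixed 257; total 497.
No other subset beats 340.

Minimum total cost: 340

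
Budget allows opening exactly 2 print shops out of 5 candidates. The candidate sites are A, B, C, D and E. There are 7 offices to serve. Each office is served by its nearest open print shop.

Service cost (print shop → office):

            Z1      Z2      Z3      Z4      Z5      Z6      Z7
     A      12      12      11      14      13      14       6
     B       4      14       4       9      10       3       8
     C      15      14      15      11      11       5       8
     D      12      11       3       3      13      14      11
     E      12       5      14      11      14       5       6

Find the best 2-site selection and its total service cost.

With exactly 2 open, each office uses its cheapest among the chosen.
{B, E}: Z1→B 4, Z2→E 5, Z3→B 4, Z4→B 9, Z5→B 10, Z6→B 3, Z7→E 6. Service cost 41.
{B, D}: service cost 42
{D, E}: service cost 47
Among all 10 size-2 choices, {B, E} is lowest.

Choose B and E; total service cost 41.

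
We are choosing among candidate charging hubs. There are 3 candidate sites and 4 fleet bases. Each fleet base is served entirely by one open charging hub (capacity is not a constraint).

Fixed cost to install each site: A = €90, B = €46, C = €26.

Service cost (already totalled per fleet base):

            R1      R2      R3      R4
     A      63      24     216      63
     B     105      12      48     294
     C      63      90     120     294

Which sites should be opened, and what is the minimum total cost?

For any fixed open set, each fleet base goes to its cheapest open site; total = fixed + service.
{A, B}: R1→A 63, R2→B 12, R3→B 48, R4→A 63. Service 186; fixed 136; total 322.
{A, B, C}: service 186 + fixed 162 = 348
{A, C}: service 270 + fixed 116 = 386
{C}: R1→C 63, R2→C 90, R3→C 120, R4→C 294. Service 567; fixed 26; total 593.
No other subset beats 322.

Open A and B; minimum total cost 322.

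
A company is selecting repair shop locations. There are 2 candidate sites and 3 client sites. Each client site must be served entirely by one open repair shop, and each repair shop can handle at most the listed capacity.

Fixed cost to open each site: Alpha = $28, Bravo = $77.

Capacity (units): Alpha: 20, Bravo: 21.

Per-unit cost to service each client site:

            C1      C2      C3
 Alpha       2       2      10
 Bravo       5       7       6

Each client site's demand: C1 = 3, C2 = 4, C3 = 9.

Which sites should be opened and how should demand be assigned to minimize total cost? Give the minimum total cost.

Open {Alpha}: C1→Alpha 2·3=6, C2→Alpha 2·4=8, C3→Alpha 10·9=90.
Loads: Alpha carries 16/20. Service 104; fixed 28; total 132.
Next best feasible plan costs 173.

Minimum total cost: 132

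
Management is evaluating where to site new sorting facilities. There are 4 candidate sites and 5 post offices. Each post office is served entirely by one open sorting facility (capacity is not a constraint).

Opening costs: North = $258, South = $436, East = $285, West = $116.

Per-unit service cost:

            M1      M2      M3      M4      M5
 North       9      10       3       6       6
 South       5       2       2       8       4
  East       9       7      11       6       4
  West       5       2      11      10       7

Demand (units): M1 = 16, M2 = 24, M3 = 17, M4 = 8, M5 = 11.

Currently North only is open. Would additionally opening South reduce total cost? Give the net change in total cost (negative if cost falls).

Current service cost with {North}: 549.
Adding South: each post office re-picks its cheapest; new service cost 254, saving 295.
Extra fixed cost: 436. Net change = 436 − 295 = 141.
(Totals: 807 → 948.)

No — net change +141 (cost rises by 141).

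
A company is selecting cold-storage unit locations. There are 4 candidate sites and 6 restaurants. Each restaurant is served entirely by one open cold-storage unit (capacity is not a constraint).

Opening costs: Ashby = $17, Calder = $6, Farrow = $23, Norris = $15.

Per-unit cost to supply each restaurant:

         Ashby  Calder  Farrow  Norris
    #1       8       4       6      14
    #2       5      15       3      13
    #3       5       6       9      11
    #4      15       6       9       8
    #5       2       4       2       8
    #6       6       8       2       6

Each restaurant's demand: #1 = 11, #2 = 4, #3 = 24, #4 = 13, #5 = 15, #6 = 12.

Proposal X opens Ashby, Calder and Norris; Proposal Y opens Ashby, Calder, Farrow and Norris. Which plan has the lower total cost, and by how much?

Proposal Y is cheaper by 33.

Proposal X: {Ashby, Calder, Norris}: #1→Calder 4·11=44, #2→Ashby 5·4=20, #3→Ashby 5·24=120, #4→Calder 6·13=78, #5→Ashby 2·15=30, #6→Ashby 6·12=72. Service 364; fixed 38; total 402.
Proposal Y: {Ashby, Calder, Farrow, Norris}: #1→Calder 4·11=44, #2→Farrow 3·4=12, #3→Ashby 5·24=120, #4→Calder 6·13=78, #5→Ashby 2·15=30, #6→Farrow 2·12=24. Service 308; fixed 61; total 369.
Difference: |402 − 369| = 33.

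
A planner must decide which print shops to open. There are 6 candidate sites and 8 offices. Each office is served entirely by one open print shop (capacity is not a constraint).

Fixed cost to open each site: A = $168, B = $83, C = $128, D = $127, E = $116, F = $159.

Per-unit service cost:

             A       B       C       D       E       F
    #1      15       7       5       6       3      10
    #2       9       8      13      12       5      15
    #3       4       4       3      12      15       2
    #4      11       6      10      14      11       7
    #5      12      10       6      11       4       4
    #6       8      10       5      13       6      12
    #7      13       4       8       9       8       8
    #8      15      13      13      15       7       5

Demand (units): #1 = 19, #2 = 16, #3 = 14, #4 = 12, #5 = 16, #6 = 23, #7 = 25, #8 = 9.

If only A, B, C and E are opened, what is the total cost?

Total cost: 1088

Each office is assigned to its cheapest site among the open ones.
{A, B, C, E}: #1→E 3·19=57, #2→E 5·16=80, #3→C 3·14=42, #4→B 6·12=72, #5→E 4·16=64, #6→C 5·23=115, #7→B 4·25=100, #8→E 7·9=63. Service 593; fixed 495; total 1088.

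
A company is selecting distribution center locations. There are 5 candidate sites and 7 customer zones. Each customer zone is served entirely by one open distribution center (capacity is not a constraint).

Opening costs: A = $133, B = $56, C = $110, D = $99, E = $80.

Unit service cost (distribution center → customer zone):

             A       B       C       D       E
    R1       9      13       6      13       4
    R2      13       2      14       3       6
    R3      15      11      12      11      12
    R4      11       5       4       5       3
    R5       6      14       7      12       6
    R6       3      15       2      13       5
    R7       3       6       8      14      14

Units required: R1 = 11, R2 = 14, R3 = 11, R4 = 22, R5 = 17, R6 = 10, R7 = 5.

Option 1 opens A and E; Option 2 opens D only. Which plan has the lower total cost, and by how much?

Option 1 is cheaper by 233.

Option 1: {A, E}: R1→E 4·11=44, R2→E 6·14=84, R3→E 12·11=132, R4→E 3·22=66, R5→A 6·17=102, R6→A 3·10=30, R7→A 3·5=15. Service 473; fixed 213; total 686.
Option 2: {D}: R1→D 13·11=143, R2→D 3·14=42, R3→D 11·11=121, R4→D 5·22=110, R5→D 12·17=204, R6→D 13·10=130, R7→D 14·5=70. Service 820; fixed 99; total 919.
Difference: |686 − 919| = 233.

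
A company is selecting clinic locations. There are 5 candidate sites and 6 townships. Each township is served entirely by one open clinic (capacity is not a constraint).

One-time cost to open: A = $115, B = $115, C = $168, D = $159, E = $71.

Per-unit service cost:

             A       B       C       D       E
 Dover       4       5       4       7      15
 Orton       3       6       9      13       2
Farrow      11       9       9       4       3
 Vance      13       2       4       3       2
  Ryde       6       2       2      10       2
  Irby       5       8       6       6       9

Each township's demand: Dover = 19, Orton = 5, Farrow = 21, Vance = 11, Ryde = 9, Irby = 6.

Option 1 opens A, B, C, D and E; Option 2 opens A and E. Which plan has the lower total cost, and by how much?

Option 1: {A, B, C, D, E}: Dover→A 4·19=76, Orton→E 2·5=10, Farrow→E 3·21=63, Vance→B 2·11=22, Ryde→B 2·9=18, Irby→A 5·6=30. Service 219; fixed 628; total 847.
Option 2: {A, E}: Dover→A 4·19=76, Orton→E 2·5=10, Farrow→E 3·21=63, Vance→E 2·11=22, Ryde→E 2·9=18, Irby→A 5·6=30. Service 219; fixed 186; total 405.
Difference: |847 − 405| = 442.

Option 2 is cheaper by 442.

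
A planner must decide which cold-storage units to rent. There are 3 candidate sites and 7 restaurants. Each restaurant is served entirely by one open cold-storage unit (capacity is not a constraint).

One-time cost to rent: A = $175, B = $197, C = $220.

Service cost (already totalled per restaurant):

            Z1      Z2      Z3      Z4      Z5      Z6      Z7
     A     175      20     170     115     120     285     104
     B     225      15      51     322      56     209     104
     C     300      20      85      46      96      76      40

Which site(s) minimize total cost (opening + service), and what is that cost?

For any fixed open set, each restaurant goes to its cheapest open site; total = fixed + service.
{C}: Z1→C 300, Z2→C 20, Z3→C 85, Z4→C 46, Z5→C 96, Z6→C 76, Z7→C 40. Service 663; fixed 220; total 883.
{B, C}: service 509 + fixed 417 = 926
{A, C}: service 538 + fixed 395 = 933
{A, B, C}: service 459 + fixed 592 = 1051
No other subset beats 883.

Open C only; minimum total cost 883.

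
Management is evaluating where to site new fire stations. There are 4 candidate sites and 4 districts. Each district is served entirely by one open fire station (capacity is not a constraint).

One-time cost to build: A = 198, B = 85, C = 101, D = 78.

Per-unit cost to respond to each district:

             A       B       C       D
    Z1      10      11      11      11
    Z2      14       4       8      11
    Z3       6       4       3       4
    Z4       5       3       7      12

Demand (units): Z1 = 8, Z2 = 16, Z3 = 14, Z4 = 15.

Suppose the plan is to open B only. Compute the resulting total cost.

Each district is assigned to its cheapest site among the open ones.
{B}: Z1→B 11·8=88, Z2→B 4·16=64, Z3→B 4·14=56, Z4→B 3·15=45. Service 253; fixed 85; total 338.

Total cost: 338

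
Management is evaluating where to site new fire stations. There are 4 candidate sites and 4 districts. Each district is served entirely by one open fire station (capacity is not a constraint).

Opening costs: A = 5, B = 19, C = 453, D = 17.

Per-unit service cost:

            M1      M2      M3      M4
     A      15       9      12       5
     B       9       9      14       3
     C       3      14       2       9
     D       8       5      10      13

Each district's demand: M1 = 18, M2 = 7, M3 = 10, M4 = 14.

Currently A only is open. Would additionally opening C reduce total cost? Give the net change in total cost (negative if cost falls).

No — net change +137 (cost rises by 137).

Current service cost with {A}: 523.
Adding C: each district re-picks its cheapest; new service cost 207, saving 316.
Extra fixed cost: 453. Net change = 453 − 316 = 137.
(Totals: 528 → 665.)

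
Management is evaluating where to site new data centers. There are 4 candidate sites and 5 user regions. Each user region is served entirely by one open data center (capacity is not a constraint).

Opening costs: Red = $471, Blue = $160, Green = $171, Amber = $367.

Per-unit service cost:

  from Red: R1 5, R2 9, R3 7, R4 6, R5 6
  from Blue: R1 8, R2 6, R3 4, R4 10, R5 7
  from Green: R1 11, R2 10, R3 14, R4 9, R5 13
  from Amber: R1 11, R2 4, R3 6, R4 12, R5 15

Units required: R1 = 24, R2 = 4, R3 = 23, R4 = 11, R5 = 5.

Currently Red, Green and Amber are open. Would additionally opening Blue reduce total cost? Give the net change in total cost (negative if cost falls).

No — net change +114 (cost rises by 114).

Current service cost with {Red, Green, Amber}: 370.
Adding Blue: each user region re-picks its cheapest; new service cost 324, saving 46.
Extra fixed cost: 160. Net change = 160 − 46 = 114.
(Totals: 1379 → 1493.)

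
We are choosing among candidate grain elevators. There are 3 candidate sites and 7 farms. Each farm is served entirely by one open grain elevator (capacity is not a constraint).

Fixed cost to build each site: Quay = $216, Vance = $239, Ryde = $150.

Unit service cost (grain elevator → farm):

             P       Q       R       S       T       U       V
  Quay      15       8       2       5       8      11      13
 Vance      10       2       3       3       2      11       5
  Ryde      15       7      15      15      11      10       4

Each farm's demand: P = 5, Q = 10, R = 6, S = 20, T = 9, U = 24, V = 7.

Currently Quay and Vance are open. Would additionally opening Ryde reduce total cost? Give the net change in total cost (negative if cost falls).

No — net change +119 (cost rises by 119).

Current service cost with {Quay, Vance}: 459.
Adding Ryde: each farm re-picks its cheapest; new service cost 428, saving 31.
Extra fixed cost: 150. Net change = 150 − 31 = 119.
(Totals: 914 → 1033.)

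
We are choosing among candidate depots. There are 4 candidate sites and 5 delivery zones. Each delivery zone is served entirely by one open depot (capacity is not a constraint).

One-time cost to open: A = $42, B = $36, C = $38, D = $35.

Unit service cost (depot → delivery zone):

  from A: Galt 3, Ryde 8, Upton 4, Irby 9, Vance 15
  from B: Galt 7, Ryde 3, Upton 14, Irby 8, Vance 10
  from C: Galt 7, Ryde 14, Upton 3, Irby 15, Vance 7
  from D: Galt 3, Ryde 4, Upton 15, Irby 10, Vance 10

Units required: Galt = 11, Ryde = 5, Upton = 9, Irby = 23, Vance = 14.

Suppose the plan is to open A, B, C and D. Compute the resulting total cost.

Total cost: 508

Each delivery zone is assigned to its cheapest site among the open ones.
{A, B, C, D}: Galt→A 3·11=33, Ryde→B 3·5=15, Upton→C 3·9=27, Irby→B 8·23=184, Vance→C 7·14=98. Service 357; fixed 151; total 508.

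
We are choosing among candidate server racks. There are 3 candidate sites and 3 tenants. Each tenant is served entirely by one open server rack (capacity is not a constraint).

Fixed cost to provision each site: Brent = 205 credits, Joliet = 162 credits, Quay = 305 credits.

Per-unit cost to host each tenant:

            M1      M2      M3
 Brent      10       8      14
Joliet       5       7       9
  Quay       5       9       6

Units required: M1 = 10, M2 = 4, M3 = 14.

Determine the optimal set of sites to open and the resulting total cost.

For any fixed open set, each tenant goes to its cheapest open site; total = fixed + service.
{Joliet}: M1→Joliet 5·10=50, M2→Joliet 7·4=28, M3→Joliet 9·14=126. Service 204; fixed 162; total 366.
{Quay}: service 170 + fixed 305 = 475
{Brent}: service 328 + fixed 205 = 533
{Brent, Joliet, Quay}: service 162 + fixed 672 = 834
No other subset beats 366.

Open Joliet only; minimum total cost 366.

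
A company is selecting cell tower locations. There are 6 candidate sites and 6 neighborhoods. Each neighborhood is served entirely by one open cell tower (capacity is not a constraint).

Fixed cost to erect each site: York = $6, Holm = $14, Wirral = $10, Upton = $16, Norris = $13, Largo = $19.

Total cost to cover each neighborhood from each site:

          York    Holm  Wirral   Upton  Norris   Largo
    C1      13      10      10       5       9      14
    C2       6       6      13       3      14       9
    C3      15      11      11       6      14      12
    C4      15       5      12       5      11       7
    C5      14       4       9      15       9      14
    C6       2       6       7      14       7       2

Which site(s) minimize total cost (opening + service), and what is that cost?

Open Holm only; minimum total cost 56.

For any fixed open set, each neighborhood goes to its cheapest open site; total = fixed + service.
{Holm}: C1→Holm 10, C2→Holm 6, C3→Holm 11, C4→Holm 5, C5→Holm 4, C6→Holm 6. Service 42; fixed 14; total 56.
{York, Upton}: C1→Upton 5, C2→Upton 3, C3→Upton 6, C4→Upton 5, C5→York 14, C6→York 2. Service 35; fixed 22; total 57.
{York, Holm}: service 38 + fixed 20 = 58
{York, Holm, Wirral, Upton, Norris, Largo}: C1→Upton 5, C2→Upton 3, C3→Upton 6, C4→Holm 5, C5→Holm 4, C6→York 2. Service 25; fixed 78; total 103.
No other subset beats 56.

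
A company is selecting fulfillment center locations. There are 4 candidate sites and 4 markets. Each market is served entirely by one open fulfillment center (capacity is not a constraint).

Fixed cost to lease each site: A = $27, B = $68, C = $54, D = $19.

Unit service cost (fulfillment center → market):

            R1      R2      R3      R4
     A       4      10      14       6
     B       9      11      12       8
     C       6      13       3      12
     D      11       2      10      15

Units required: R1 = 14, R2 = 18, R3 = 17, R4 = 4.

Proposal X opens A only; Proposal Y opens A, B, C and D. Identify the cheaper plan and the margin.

Proposal X: {A}: R1→A 4·14=56, R2→A 10·18=180, R3→A 14·17=238, R4→A 6·4=24. Service 498; fixed 27; total 525.
Proposal Y: {A, B, C, D}: R1→A 4·14=56, R2→D 2·18=36, R3→C 3·17=51, R4→A 6·4=24. Service 167; fixed 168; total 335.
Difference: |525 − 335| = 190.

Proposal Y is cheaper by 190.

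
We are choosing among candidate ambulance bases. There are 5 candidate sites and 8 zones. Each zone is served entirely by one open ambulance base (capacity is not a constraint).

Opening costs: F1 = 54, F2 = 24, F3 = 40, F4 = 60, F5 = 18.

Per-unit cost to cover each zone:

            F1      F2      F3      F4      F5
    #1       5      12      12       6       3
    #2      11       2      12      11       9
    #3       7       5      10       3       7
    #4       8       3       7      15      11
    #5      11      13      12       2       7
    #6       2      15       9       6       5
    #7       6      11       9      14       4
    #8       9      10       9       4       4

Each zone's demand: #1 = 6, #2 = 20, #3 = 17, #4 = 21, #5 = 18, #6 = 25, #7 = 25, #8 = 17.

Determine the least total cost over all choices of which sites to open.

Minimum total cost: 582

For any fixed open set, each zone goes to its cheapest open site; total = fixed + service.
{F1, F2, F4, F5}: #1→F5 3·6=18, #2→F2 2·20=40, #3→F4 3·17=51, #4→F2 3·21=63, #5→F4 2·18=36, #6→F1 2·25=50, #7→F5 4·25=100, #8→F4 4·17=68. Service 426; fixed 156; total 582.
{F2, F4, F5}: service 501 + fixed 102 = 603
{F1, F2, F3, F4, F5}: service 426 + fixed 196 = 622
{F5}: service 967 + fixed 18 = 985
No other subset beats 582.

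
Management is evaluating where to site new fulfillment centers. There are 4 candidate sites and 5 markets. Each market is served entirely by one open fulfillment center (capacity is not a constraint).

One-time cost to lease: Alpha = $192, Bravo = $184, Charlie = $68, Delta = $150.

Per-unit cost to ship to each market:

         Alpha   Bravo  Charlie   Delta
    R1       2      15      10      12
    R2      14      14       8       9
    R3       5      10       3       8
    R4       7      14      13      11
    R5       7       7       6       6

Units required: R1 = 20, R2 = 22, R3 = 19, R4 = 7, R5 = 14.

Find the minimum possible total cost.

For any fixed open set, each market goes to its cheapest open site; total = fixed + service.
{Alpha, Charlie}: R1→Alpha 2·20=40, R2→Charlie 8·22=176, R3→Charlie 3·19=57, R4→Alpha 7·7=49, R5→Charlie 6·14=84. Service 406; fixed 260; total 666.
{Charlie}: service 608 + fixed 68 = 676
{Alpha}: R1→Alpha 2·20=40, R2→Alpha 14·22=308, R3→Alpha 5·19=95, R4→Alpha 7·7=49, R5→Alpha 7·14=98. Service 590; fixed 192; total 782.
{Alpha, Bravo, Charlie, Delta}: R1→Alpha 2·20=40, R2→Charlie 8·22=176, R3→Charlie 3·19=57, R4→Alpha 7·7=49, R5→Charlie 6·14=84. Service 406; fixed 594; total 1000.
(All 15 nonempty subsets were checked; Alpha and Charlie is lowest.)

Minimum total cost: 666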